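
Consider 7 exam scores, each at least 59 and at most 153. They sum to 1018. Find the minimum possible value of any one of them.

100

Minimizing one value means maximizing the remaining 6.
The other 6 contribute at most 6 × 153 = 918, leaving at least 1018 − 918 = 100.
Since 100 ≥ 59, this is achievable: one at 100 and 6 at 153.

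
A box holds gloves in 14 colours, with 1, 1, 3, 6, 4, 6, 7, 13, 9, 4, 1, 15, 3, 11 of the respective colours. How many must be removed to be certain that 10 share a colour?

73

In the worst case you take as many as possible of each colour without reaching 10: 1 + 1 + 3 + 6 + 4 + 6 + 7 + 9 + 9 + 4 + 1 + 9 + 3 + 9 = 72.
The next one must give 10 of some colour, so 72 + 1 = 73.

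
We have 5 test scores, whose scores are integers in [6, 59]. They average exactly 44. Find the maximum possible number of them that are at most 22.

2

The total is 5 × 44 = 220.
Suppose k of them are at most 22. Those contribute at most 22 each and the rest at most 59 each.
So the total is at most 22k + 59(5 − k) = 295 − 37k. This must still be ≥ 220, so k ≤ 2.
k = 2 is achieved by 2 values at 22 and 3 at 59, total 221; lower one of the 59's by 1 (still > 22) to reach 220.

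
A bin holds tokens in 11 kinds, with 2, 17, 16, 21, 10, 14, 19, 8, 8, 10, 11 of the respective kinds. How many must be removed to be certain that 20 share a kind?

135

In the worst case you take as many as possible of each kind without reaching 20: 2 + 17 + 16 + 19 + 10 + 14 + 19 + 8 + 8 + 10 + 11 = 134.
The next one must give 20 of some kind, so 134 + 1 = 135.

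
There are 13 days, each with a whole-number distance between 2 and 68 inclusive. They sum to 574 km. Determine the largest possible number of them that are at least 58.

9

With k values at 58 or above and the rest at least 2, the sum is at least 26 + 56k.
Since the sum is 574, we need 56k ≤ 548, i.e. k ≤ 9.
k = 9 is achieved by 9 values at 58 and 4 at 2, total 530; add 44 to one value (staying below 58) to reach 574.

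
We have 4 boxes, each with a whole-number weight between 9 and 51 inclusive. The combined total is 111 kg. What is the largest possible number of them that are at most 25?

3

Suppose k of them are at most 25. Those contribute at most 25 each and the rest at most 51 each.
So the total is at most 25k + 51(4 − k) = 204 − 26k. This must still be ≥ 111, so k ≤ 3.
k = 3 is achieved by 3 values at 25 and 1 at 51, total 126; lower one of the 51's by 15 (still > 25) to reach 111.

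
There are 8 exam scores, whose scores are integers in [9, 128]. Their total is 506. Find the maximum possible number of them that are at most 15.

Suppose k of them are at most 15. Those contribute at most 15 each and the rest at most 128 each.
So the total is at most 15k + 128(8 − k) = 1024 − 113k. This must still be ≥ 506, so k ≤ 4.
k = 4 is achieved by 4 values at 15 and 4 at 128, total 572; lower one of the 128's by 66 (still > 15) to reach 506.

4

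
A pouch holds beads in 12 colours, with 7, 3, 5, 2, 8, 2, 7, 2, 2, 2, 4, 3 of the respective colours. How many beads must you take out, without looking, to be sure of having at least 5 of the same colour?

37

In the worst case you take as many as possible of each colour without reaching 5: 4 + 3 + 4 + 2 + 4 + 2 + 4 + 2 + 2 + 2 + 4 + 3 = 36.
The next one must give 5 of some colour, so 36 + 1 = 37.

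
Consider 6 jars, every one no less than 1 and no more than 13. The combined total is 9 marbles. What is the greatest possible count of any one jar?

4

To make one jar as large as possible, make the other 5 as small as possible.
The other 5 contribute at least 5 × 1 = 5, leaving at most 9 − 5 = 4.
Since 4 ≤ 13, this is achievable: one at 4 and 5 at 1.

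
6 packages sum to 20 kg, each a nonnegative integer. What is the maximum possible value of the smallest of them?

3

The average is 20/6 < 4, so some value is ≤ 3.
Achievable: 4 of them at 3 and 2 at 4 total 20.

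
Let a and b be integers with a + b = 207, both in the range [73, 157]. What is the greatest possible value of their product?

For a fixed sum, the product ab is largest when a and b are as close as possible.
Taking a = 103 and b = 104 (both in [73, 157]) gives ab = 10712.

10712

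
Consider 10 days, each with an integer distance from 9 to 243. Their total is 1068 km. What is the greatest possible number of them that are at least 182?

Suppose k of them are at least 182. Those contribute at least 182 each and the other 10 − k at least 9 each.
So the total is at least 182k + 9(10 − k) = 90 + 173k. This must be ≤ 1068, giving k ≤ 5.
k = 5 is achieved by 5 values at 182 and 5 at 9, total 955; add 113 to one value (staying below 182) to reach 1068.

5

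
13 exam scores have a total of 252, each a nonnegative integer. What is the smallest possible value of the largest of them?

Some value must be at least ⌈252/13⌉ = 20, since 13 × 19 = 247 < 252.
Equality holds with 5 values of 20 and 8 values of 19.

20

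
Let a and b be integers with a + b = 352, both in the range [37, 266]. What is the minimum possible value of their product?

22876

ab = a(352 − a) is concave in a, so over [86, 266] it is minimized at an endpoint.
The extreme feasible split is a = 86, b = 266, giving ab = 22876.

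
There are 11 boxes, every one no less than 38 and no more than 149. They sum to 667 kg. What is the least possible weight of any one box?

38

Minimizing one value means maximizing the remaining 10.
The other 10 can take up 10 × 149 = 1490 ≥ 667 − 38, so one box can sit at its floor of 38.
Achievable: one at 38 and the other 10 totalling 629, which fits since 10 × 38 ≤ 629 ≤ 10 × 149.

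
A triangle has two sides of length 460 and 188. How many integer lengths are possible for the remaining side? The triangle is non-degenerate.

375

The triangle inequality gives |460 − 188| < c < 460 + 188, i.e. 272 < c < 648.
So c can be any integer from 273 to 647: 375 values.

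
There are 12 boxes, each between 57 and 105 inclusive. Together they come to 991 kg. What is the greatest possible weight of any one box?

105

To make one box as large as possible, make the other 11 as small as possible.
The other 11 contribute at least 11 × 57 = 627, leaving at most 991 − 627 = 364.
But each box is capped at 105, so the maximum is 105.
Achievable: one at 105 and the other 11 totalling 886, which fits since 11 × 57 ≤ 886 ≤ 11 × 105.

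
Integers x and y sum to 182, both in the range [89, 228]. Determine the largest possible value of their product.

With x + y fixed, xy peaks when the two are closest together.
Taking x = 91 and y = 91 (both in [89, 228]) gives xy = 8281.

8281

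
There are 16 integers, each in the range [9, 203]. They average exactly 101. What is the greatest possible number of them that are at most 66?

11

The total is 16 × 101 = 1616.
Each value at 66 or below falls at least 203 − 66 = 137 short of the ceiling 203.
The ceiling total is 16 × 203 = 3248, and we need 1616, so at most ⌊(3248 − 1616)/137⌋ = 11 can be that low.
k = 11 is achieved by 11 values at 66 and 5 at 203, total 1741; lower one of the 203's by 125 (still > 66) to reach 1616.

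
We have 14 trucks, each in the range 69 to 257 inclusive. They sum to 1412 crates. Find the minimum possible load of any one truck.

To make one truck as small as possible, make the other 13 as large as possible.
The other 13 can take up 13 × 257 = 3341 ≥ 1412 − 69, so one truck can sit at its floor of 69.
Achievable: one at 69 and the other 13 totalling 1343, which fits since 13 × 69 ≤ 1343 ≤ 13 × 257.

69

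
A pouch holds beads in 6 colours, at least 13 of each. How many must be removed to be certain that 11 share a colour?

61

You could draw 10 of every colour without reaching 11 of any — 60 in all.
One more forces 11 of some colour, so 60 + 1 = 61.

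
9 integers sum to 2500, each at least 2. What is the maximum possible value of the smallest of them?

277

The 9 values sum to 2500, so their minimum is at most ⌊2500/9⌋ = 277.
Achievable: 2 of them at 277 and 7 at 278 total 2500.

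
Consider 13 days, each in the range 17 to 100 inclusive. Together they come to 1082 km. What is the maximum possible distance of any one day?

Maximizing one value means minimizing the remaining 12.
The other 12 contribute at least 12 × 17 = 204, leaving at most 1082 − 204 = 878.
But each day is capped at 100, so the maximum is 100.
Achievable: one at 100 and the other 12 totalling 982, which fits since 12 × 17 ≤ 982 ≤ 12 × 100.

100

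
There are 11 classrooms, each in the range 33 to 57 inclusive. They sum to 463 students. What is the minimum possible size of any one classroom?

To make one classroom as small as possible, make the other 10 as large as possible.
The other 10 can take up 10 × 57 = 570 ≥ 463 − 33, so one classroom can sit at its floor of 33.
Achievable: one at 33 and the other 10 totalling 430, which fits since 10 × 33 ≤ 430 ≤ 10 × 57.

33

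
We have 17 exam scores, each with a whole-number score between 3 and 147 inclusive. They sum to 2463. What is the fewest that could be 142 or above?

Each value short of 142 is at most 141, costing at least 147 − 141 = 6 against the maximum total of 2499.
We can afford to lose at most 2499 − 2463 = 36, so at most ⌊36/6⌋ = 6 fall short, and at least 11 are ≥ 142.
Exactly 11 works: 11 values at 147 and 6 at 141 total 2463.

11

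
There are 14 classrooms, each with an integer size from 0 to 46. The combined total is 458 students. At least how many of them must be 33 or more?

Each value short of 33 is at most 32, costing at least 46 − 32 = 14 against the maximum total of 644.
We can afford to lose at most 644 − 458 = 186, so at most ⌊186/14⌋ = 13 fall short, and at least 1 are ≥ 33.
Exactly 1 works: 1 value at 46 and 13 at 32 total 462; lower one of the high values by 4 (still ≥ 33) to hit 458.

1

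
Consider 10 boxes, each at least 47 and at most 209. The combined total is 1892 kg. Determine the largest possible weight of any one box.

209

To make one box as large as possible, make the other 9 as small as possible.
The other 9 contribute at least 9 × 47 = 423, leaving at most 1892 − 423 = 1469.
But each box is capped at 209, so the maximum is 209.
Achievable: one at 209 and the other 9 totalling 1683, which fits since 9 × 47 ≤ 1683 ≤ 9 × 209.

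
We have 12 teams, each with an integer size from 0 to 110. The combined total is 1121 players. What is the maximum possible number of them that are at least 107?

10

With k values at 107 or above and the rest at least 0, the sum is at least 0 + 107k.
Since the sum is 1121, we need 107k ≤ 1121, i.e. k ≤ 10.
k = 10 is achieved by 10 values at 107 and 2 at 0, total 1070; add 51 to one value (staying below 107) to reach 1121.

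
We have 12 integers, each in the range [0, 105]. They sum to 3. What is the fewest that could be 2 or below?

11

Each value above 2 is at least 3, contributing at least 3 − 0 = 3 above the floor 0.
The sum exceeds the floor total 0 by 3, so at most ⌊3/3⌋ = 1 exceed 2, and at least 11 are ≤ 2.
Exactly 11 works: 11 values at 0 and 1 at 3 total 3.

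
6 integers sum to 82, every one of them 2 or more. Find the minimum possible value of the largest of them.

14

The 6 values sum to 82, so their maximum is at least ⌈82/6⌉ = 14.
Achievable: 4 of them at 14 and 2 at 13 total 82.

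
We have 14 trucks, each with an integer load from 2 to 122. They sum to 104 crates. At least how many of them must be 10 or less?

Let j be the number exceeding 10. Then the total is ≥ 11·j + 2·(14 − j) = 28 + 9j.
So 9j ≤ 76 and j ≤ 8; hence at least 14 − 8 = 6 are ≤ 10.
Exactly 6 works: 6 values at 2 and 8 at 11 total 100; raise one of the low values by 4 (still ≤ 10) to hit 104.

6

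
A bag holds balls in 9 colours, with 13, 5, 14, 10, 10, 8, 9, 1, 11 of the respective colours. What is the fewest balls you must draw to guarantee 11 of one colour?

74

In the worst case you take as many as possible of each colour without reaching 11: 10 + 5 + 10 + 10 + 10 + 8 + 9 + 1 + 10 = 73.
The next one must give 11 of some colour, so 73 + 1 = 74.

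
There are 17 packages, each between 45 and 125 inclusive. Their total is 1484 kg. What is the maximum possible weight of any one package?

To make one package as large as possible, make the other 16 as small as possible.
The other 16 contribute at least 16 × 45 = 720, leaving at most 1484 − 720 = 764.
But each package is capped at 125, so the maximum is 125.
Achievable: one at 125 and the other 16 totalling 1359, which fits since 16 × 45 ≤ 1359 ≤ 16 × 125.

125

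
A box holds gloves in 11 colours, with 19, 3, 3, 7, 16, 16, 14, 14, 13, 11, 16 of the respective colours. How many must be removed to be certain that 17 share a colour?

130

In the worst case you take as many as possible of each colour without reaching 17: 16 + 3 + 3 + 7 + 16 + 16 + 14 + 14 + 13 + 11 + 16 = 129.
The next one must give 17 of some colour, so 129 + 1 = 130.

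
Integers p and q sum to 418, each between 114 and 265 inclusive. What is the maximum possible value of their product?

43681

With p + q fixed, pq peaks when the two are closest together.
Taking p = 209 and q = 209 (both in [114, 265]) gives pq = 43681.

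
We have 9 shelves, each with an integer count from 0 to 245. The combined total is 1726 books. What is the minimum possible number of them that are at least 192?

Suppose at most 9 − j of them reach 192; then j values are ≤ 191 and the rest ≤ 245.
The total is then ≤ 191·j + 245·(9 − j) = 2205 − 54j. For this to be ≥ 1726 we need j ≤ 8, so at least 9 − 8 = 1 must reach 192.
Exactly 1 works: 1 value at 245 and 8 at 191 total 1773; lower one of the high values by 47 (still ≥ 192) to hit 1726.

1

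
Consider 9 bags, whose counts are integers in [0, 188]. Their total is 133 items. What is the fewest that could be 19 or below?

3

Each value above 19 is at least 20, contributing at least 20 − 0 = 20 above the floor 0.
The sum exceeds the floor total 0 by 133, so at most ⌊133/20⌋ = 6 exceed 19, and at least 3 are ≤ 19.
Exactly 3 works: 3 values at 0 and 6 at 20 total 120; raise one of the low values by 13 (still ≤ 19) to hit 133.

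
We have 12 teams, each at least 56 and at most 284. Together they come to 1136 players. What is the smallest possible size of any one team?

Minimizing one value means maximizing the remaining 11.
The other 11 can take up 11 × 284 = 3124 ≥ 1136 − 56, so one team can sit at its floor of 56.
Achievable: one at 56 and the other 11 totalling 1080, which fits since 11 × 56 ≤ 1080 ≤ 11 × 284.

56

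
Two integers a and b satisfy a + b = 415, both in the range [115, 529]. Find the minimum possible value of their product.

34500

For a fixed sum, ab is smallest when a and b are as far apart as possible.
The extreme feasible split is a = 115, b = 300, giving ab = 34500.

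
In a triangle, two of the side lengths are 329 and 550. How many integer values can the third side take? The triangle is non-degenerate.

657

The triangle inequality gives |329 − 550| < c < 329 + 550, i.e. 221 < c < 879.
So c can be any integer from 222 to 878: 657 values.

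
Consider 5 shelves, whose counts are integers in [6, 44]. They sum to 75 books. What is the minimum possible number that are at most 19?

If only k of them are at most 19, the other 5 − k are at least 20, so the total is at least (5 − k)·20 + k·6.
This is ≤ 75, so (5 − k)·20 + 6k ≤ 75, which gives k ≥ 2.
Exactly 2 works: 2 values at 6 and 3 at 20 total 72; raise one of the low values by 3 (still ≤ 19) to hit 75.

2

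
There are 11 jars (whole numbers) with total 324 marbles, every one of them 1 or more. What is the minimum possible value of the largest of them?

Some value must be at least ⌈324/11⌉ = 30, since 11 × 29 = 319 < 324.
Equality holds with 5 values of 30 and 6 values of 29.

30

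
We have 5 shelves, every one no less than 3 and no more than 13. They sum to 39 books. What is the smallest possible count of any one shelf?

Minimizing one value means maximizing the remaining 4.
The other 4 can take up 4 × 13 = 52 ≥ 39 − 3, so one shelf can sit at its floor of 3.
Achievable: one at 3 and the other 4 totalling 36, which fits since 4 × 3 ≤ 36 ≤ 4 × 13.

3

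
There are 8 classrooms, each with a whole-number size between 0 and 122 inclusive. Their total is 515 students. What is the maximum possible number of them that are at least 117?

If k of the values are ≥ 117, the total is ≥ 117k + 0(8 − k).
Setting 117k + 0(8 − k) ≤ 515 gives 117k ≤ 515, so k ≤ 4.
k = 4 is achieved by 4 values at 117 and 4 at 0, total 468; add 47 to one value (staying below 117) to reach 515.

4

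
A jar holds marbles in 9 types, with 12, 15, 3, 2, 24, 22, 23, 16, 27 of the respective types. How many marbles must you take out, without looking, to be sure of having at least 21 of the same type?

129

In the worst case you take as many as possible of each type without reaching 21: 12 + 15 + 3 + 2 + 20 + 20 + 20 + 16 + 20 = 128.
The next one must give 21 of some type, so 128 + 1 = 129.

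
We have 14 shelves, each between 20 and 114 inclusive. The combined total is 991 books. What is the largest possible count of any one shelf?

114

To make one shelf as large as possible, make the other 13 as small as possible.
The other 13 contribute at least 13 × 20 = 260, leaving at most 991 − 260 = 731.
But each shelf is capped at 114, so the maximum is 114.
Achievable: one at 114 and the other 13 totalling 877, which fits since 13 × 20 ≤ 877 ≤ 13 × 114.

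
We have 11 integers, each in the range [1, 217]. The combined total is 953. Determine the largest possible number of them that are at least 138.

Suppose k of them are at least 138. Those contribute at least 138 each and the other 11 − k at least 1 each.
So the total is at least 138k + 1(11 − k) = 11 + 137k. This must be ≤ 953, giving k ≤ 6.
k = 6 is achieved by 6 values at 138 and 5 at 1, total 833; add 120 to one value (staying below 138) to reach 953.

6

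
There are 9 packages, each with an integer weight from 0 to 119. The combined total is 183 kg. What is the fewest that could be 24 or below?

2

If only k of them are at most 24, the other 9 − k are at least 25, so the total is at least (9 − k)·25 + k·0.
This is ≤ 183, so (9 − k)·25 + 0k ≤ 183, which gives k ≥ 2.
Exactly 2 works: 2 values at 0 and 7 at 25 total 175; raise one of the low values by 8 (still ≤ 24) to hit 183.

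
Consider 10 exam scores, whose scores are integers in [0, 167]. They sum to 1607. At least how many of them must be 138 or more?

8

Suppose at most 10 − j of them reach 138; then j values are ≤ 137 and the rest ≤ 167.
The total is then ≤ 137·j + 167·(10 − j) = 1670 − 30j. For this to be ≥ 1607 we need j ≤ 2, so at least 10 − 2 = 8 must reach 138.
Exactly 8 works: 8 values at 167 and 2 at 137 total 1610; lower one of the high values by 3 (still ≥ 138) to hit 1607.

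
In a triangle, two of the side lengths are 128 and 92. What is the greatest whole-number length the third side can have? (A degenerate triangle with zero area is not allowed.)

219

The third side must be less than 128 + 92 = 220.
The largest integer below 220 is 219.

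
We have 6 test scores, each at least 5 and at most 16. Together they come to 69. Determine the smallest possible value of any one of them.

5

To make one score as small as possible, make the other 5 as large as possible.
The other 5 can take up 5 × 16 = 80 ≥ 69 − 5, so one score can sit at its floor of 5.
Achievable: one at 5 and the other 5 totalling 64, which fits since 5 × 5 ≤ 64 ≤ 5 × 16.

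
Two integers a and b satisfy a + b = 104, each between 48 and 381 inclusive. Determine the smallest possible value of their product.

2688

For a fixed sum, ab is smallest when a and b are as far apart as possible.
The extreme feasible split is a = 48, b = 56, giving ab = 2688.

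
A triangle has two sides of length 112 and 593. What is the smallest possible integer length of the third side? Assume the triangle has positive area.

482

The third side must exceed |112 − 593| = 481.
The smallest integer above 481 is 482.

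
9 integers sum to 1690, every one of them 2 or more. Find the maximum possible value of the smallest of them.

If every one of the 9 were at least 188, the total would be at least 9 × 188 = 1692 > 1690.
Equality holds with 2 values of 187 and 7 values of 188.

187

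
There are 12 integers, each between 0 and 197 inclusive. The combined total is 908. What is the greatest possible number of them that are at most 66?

Suppose k of them are at most 66. Those contribute at most 66 each and the rest at most 197 each.
So the total is at most 66k + 197(12 − k) = 2364 − 131k. This must still be ≥ 908, so k ≤ 11.
k = 11 is achieved by 11 values at 66 and 1 at 197, total 923; lower one of the 197's by 15 (still > 66) to reach 908.

11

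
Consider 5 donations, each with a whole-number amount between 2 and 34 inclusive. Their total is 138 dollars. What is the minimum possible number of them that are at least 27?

1

Each value short of 27 is at most 26, costing at least 34 − 26 = 8 against the maximum total of 170.
We can afford to lose at most 170 − 138 = 32, so at most ⌊32/8⌋ = 4 fall short, and at least 1 are ≥ 27.
Exactly 1 works: 1 value at 34 and 4 at 26 total 138.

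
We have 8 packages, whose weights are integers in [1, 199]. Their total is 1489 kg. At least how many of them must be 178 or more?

4

Suppose at most 8 − j of them reach 178; then j values are ≤ 177 and the rest ≤ 199.
The total is then ≤ 177·j + 199·(8 − j) = 1592 − 22j. For this to be ≥ 1489 we need j ≤ 4, so at least 8 − 4 = 4 must reach 178.
Exactly 4 works: 4 values at 199 and 4 at 177 total 1504; lower one of the high values by 15 (still ≥ 178) to hit 1489.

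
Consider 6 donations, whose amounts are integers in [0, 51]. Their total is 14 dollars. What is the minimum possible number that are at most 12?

5

If only k of them are at most 12, the other 6 − k are at least 13, so the total is at least (6 − k)·13 + k·0.
This is ≤ 14, so (6 − k)·13 + 0k ≤ 14, which gives k ≥ 5.
Exactly 5 works: 5 values at 0 and 1 at 13 total 13; raise one of the low values by 1 (still ≤ 12) to hit 14.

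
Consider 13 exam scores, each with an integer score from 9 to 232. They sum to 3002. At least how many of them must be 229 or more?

Each value short of 229 is at most 228, costing at least 232 − 228 = 4 against the maximum total of 3016.
We can afford to lose at most 3016 − 3002 = 14, so at most ⌊14/4⌋ = 3 fall short, and at least 10 are ≥ 229.
Exactly 10 works: 10 values at 232 and 3 at 228 total 3004; lower one of the high values by 2 (still ≥ 229) to hit 3002.

10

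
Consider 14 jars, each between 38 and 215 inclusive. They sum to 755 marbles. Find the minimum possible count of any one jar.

38

Minimizing one value means maximizing the remaining 13.
The other 13 can take up 13 × 215 = 2795 ≥ 755 − 38, so one jar can sit at its floor of 38.
Achievable: one at 38 and the other 13 totalling 717, which fits since 13 × 38 ≤ 717 ≤ 13 × 215.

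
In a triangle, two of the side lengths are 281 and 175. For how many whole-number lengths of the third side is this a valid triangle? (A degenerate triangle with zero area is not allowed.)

The triangle inequality gives |281 − 175| < c < 281 + 175, i.e. 106 < c < 456.
So c can be any integer from 107 to 455: 349 values.

349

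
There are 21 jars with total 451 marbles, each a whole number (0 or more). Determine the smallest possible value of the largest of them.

22

The 21 values sum to 451, so their maximum is at least ⌈451/21⌉ = 22.
Taking 11 copies of 21 and 10 copies of 22 gives exactly 451, so 22 is attained.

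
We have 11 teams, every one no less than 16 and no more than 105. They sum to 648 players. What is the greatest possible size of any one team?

To make one team as large as possible, make the other 10 as small as possible.
The other 10 contribute at least 10 × 16 = 160, leaving at most 648 − 160 = 488.
But each team is capped at 105, so the maximum is 105.
Achievable: one at 105 and the other 10 totalling 543, which fits since 10 × 16 ≤ 543 ≤ 10 × 105.

105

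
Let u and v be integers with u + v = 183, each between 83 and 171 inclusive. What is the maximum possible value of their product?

8372

For a fixed sum, the product uv is largest when u and v are as close as possible.
Taking u = 91 and v = 92 (both in [83, 171]) gives uv = 8372.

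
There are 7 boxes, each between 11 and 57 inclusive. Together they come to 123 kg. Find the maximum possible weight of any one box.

57

Maximizing one value means minimizing the remaining 6.
The other 6 contribute at least 6 × 11 = 66, leaving at most 123 − 66 = 57.
Since 57 ≤ 57, this is achievable: one at 57 and 6 at 11.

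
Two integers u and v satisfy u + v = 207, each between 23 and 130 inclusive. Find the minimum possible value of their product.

10010

uv = u(207 − u) is concave in u, so over [77, 130] it is minimized at an endpoint.
At the endpoint u = 77, v = 207 − 77 = 130, so uv = 77 × 130 = 10010.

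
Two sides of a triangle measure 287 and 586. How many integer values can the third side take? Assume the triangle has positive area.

The triangle inequality gives |287 − 586| < c < 287 + 586, i.e. 299 < c < 873.
So c can be any integer from 300 to 872: 573 values.

573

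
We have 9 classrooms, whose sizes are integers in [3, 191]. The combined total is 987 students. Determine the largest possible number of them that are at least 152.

6

Suppose k of them are at least 152. Those contribute at least 152 each and the other 9 − k at least 3 each.
So the total is at least 152k + 3(9 − k) = 27 + 149k. This must be ≤ 987, giving k ≤ 6.
k = 6 is achieved by 6 values at 152 and 3 at 3, total 921; add 66 to one value (staying below 152) to reach 987.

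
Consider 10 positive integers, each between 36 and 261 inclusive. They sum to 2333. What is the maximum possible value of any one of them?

Maximizing one value means minimizing the remaining 9.
The other 9 contribute at least 9 × 36 = 324, leaving at most 2333 − 324 = 2009.
But each integer is capped at 261, so the maximum is 261.
Achievable: one at 261 and the other 9 totalling 2072, which fits since 9 × 36 ≤ 2072 ≤ 9 × 261.

261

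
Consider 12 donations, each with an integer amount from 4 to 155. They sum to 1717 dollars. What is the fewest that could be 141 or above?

3

Each value short of 141 is at most 140, costing at least 155 − 140 = 15 against the maximum total of 1860.
We can afford to lose at most 1860 − 1717 = 143, so at most ⌊143/15⌋ = 9 fall short, and at least 3 are ≥ 141.
Exactly 3 works: 3 values at 155 and 9 at 140 total 1725; lower one of the high values by 8 (still ≥ 141) to hit 1717.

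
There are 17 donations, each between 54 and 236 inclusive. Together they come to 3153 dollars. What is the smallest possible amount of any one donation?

To make one donation as small as possible, make the other 16 as large as possible.
The other 16 can take up 16 × 236 = 3776 ≥ 3153 − 54, so one donation can sit at its floor of 54.
Achievable: one at 54 and the other 16 totalling 3099, which fits since 16 × 54 ≤ 3099 ≤ 16 × 236.

54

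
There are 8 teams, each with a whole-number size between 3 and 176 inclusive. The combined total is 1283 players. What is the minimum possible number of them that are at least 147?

4

Suppose at most 8 − j of them reach 147; then j values are ≤ 146 and the rest ≤ 176.
The total is then ≤ 146·j + 176·(8 − j) = 1408 − 30j. For this to be ≥ 1283 we need j ≤ 4, so at least 8 − 4 = 4 must reach 147.
Exactly 4 works: 4 values at 176 and 4 at 146 total 1288; lower one of the high values by 5 (still ≥ 147) to hit 1283.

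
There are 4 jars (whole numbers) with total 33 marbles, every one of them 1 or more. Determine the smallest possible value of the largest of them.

If every one of the 4 were at most 8, the total would be at most 4 × 8 = 32 < 33.
Taking 3 copies of 8 and 1 copy of 9 gives exactly 33, so 9 is attained.

9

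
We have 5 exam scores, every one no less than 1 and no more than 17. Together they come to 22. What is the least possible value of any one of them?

To make one score as small as possible, make the other 4 as large as possible.
The other 4 can take up 4 × 17 = 68 ≥ 22 − 1, so one score can sit at its floor of 1.
Achievable: one at 1 and the other 4 totalling 21, which fits since 4 × 1 ≤ 21 ≤ 4 × 17.

1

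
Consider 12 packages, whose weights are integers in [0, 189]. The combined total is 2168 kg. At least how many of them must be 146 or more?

Each value short of 146 is at most 145, costing at least 189 − 145 = 44 against the maximum total of 2268.
We can afford to lose at most 2268 − 2168 = 100, so at most ⌊100/44⌋ = 2 fall short, and at least 10 are ≥ 146.
Exactly 10 works: 10 values at 189 and 2 at 145 total 2180; lower one of the high values by 12 (still ≥ 146) to hit 2168.

10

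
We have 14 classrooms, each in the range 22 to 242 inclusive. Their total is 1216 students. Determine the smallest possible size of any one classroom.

Minimizing one value means maximizing the remaining 13.
The other 13 can take up 13 × 242 = 3146 ≥ 1216 − 22, so one classroom can sit at its floor of 22.
Achievable: one at 22 and the other 13 totalling 1194, which fits since 13 × 22 ≤ 1194 ≤ 13 × 242.

22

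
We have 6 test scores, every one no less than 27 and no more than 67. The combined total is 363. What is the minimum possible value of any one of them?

28

Minimizing one value means maximizing the remaining 5.
The other 5 contribute at most 5 × 67 = 335, leaving at least 363 − 335 = 28.
Since 28 ≥ 27, this is achievable: one at 28 and 5 at 67.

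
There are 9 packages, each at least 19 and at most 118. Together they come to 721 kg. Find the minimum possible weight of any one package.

Minimizing one value means maximizing the remaining 8.
The other 8 can take up 8 × 118 = 944 ≥ 721 − 19, so one package can sit at its floor of 19.
Achievable: one at 19 and the other 8 totalling 702, which fits since 8 × 19 ≤ 702 ≤ 8 × 118.

19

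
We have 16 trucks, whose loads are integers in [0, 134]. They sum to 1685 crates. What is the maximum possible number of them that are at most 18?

3

Suppose k of them are at most 18. Those contribute at most 18 each and the rest at most 134 each.
So the total is at most 18k + 134(16 − k) = 2144 − 116k. This must still be ≥ 1685, so k ≤ 3.
k = 3 is achieved by 3 values at 18 and 13 at 134, total 1796; lower one of the 134's by 111 (still > 18) to reach 1685.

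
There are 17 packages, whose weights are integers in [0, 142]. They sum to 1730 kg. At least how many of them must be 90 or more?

Each value short of 90 is at most 89, costing at least 142 − 89 = 53 against the maximum total of 2414.
We can afford to lose at most 2414 − 1730 = 684, so at most ⌊684/53⌋ = 12 fall short, and at least 5 are ≥ 90.
Exactly 5 works: 5 values at 142 and 12 at 89 total 1778; lower one of the high values by 48 (still ≥ 90) to hit 1730.

5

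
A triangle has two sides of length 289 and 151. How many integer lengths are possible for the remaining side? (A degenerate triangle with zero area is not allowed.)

301

The triangle inequality gives |289 − 151| < c < 289 + 151, i.e. 138 < c < 440.
So c can be any integer from 139 to 439: 301 values.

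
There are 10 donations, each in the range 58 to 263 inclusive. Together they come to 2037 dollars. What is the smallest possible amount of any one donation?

Minimizing one value means maximizing the remaining 9.
The other 9 can take up 9 × 263 = 2367 ≥ 2037 − 58, so one donation can sit at its floor of 58.
Achievable: one at 58 and the other 9 totalling 1979, which fits since 9 × 58 ≤ 1979 ≤ 9 × 263.

58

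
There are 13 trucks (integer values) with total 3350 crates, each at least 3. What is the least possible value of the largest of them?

Some value must be at least ⌈3350/13⌉ = 258, since 13 × 257 = 3341 < 3350.
Equality holds with 9 values of 258 and 4 values of 257.

258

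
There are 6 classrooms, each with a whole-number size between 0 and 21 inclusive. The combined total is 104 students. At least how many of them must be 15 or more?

3

Each value short of 15 is at most 14, costing at least 21 − 14 = 7 against the maximum total of 126.
We can afford to lose at most 126 − 104 = 22, so at most ⌊22/7⌋ = 3 fall short, and at least 3 are ≥ 15.
Exactly 3 works: 3 values at 21 and 3 at 14 total 105; lower one of the high values by 1 (still ≥ 15) to hit 104.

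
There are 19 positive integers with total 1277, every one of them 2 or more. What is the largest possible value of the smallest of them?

The average is 1277/19 < 68, so some value is ≤ 67.
Achievable: 15 of them at 67 and 4 at 68 total 1277.

67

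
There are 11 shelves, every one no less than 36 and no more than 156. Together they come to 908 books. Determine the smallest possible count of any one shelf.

36

Minimizing one value means maximizing the remaining 10.
The other 10 can take up 10 × 156 = 1560 ≥ 908 − 36, so one shelf can sit at its floor of 36.
Achievable: one at 36 and the other 10 totalling 872, which fits since 10 × 36 ≤ 872 ≤ 10 × 156.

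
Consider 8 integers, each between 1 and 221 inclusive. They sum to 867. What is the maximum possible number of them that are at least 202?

4

If k of the values are ≥ 202, the total is ≥ 202k + 1(8 − k).
Setting 202k + 1(8 − k) ≤ 867 gives 201k ≤ 859, so k ≤ 4.
k = 4 is achieved by 4 values at 202 and 4 at 1, total 812; add 55 to one value (staying below 202) to reach 867.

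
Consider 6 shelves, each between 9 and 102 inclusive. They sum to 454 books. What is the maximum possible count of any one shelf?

102

Maximizing one value means minimizing the remaining 5.
The other 5 contribute at least 5 × 9 = 45, leaving at most 454 − 45 = 409.
But each shelf is capped at 102, so the maximum is 102.
Achievable: one at 102 and the other 5 totalling 352, which fits since 5 × 9 ≤ 352 ≤ 5 × 102.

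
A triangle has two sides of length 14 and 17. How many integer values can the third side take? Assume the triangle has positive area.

27

The triangle inequality gives |14 − 17| < c < 14 + 17, i.e. 3 < c < 31.
So c can be any integer from 4 to 30: 27 values.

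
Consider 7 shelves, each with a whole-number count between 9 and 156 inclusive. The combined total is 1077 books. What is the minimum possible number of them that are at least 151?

5

Each value short of 151 is at most 150, costing at least 156 − 150 = 6 against the maximum total of 1092.
We can afford to lose at most 1092 − 1077 = 15, so at most ⌊15/6⌋ = 2 fall short, and at least 5 are ≥ 151.
Exactly 5 works: 5 values at 156 and 2 at 150 total 1080; lower one of the high values by 3 (still ≥ 151) to hit 1077.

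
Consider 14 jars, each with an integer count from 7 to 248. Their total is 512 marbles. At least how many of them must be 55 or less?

Let j be the number exceeding 55. Then the total is ≥ 56·j + 7·(14 − j) = 98 + 49j.
So 49j ≤ 414 and j ≤ 8; hence at least 14 − 8 = 6 are ≤ 55.
Exactly 6 works: 6 values at 7 and 8 at 56 total 490; raise one of the low values by 22 (still ≤ 55) to hit 512.

6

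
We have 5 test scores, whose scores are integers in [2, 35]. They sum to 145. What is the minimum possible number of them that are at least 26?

2

Each value short of 26 is at most 25, costing at least 35 − 25 = 10 against the maximum total of 175.
We can afford to lose at most 175 − 145 = 30, so at most ⌊30/10⌋ = 3 fall short, and at least 2 are ≥ 26.
Exactly 2 works: 2 values at 35 and 3 at 25 total 145.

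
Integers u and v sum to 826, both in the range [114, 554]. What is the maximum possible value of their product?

170569

uv = u(826 − u) is maximized when u is as near 826/2 as the bounds allow.
Taking u = 413 and v = 413 (both in [114, 554]) gives uv = 170569.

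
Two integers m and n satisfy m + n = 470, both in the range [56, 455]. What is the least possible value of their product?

mn = m(470 − m) is concave in m, so over [56, 414] it is minimized at an endpoint.
At the endpoint m = 56, n = 470 − 56 = 414, so mn = 56 × 414 = 23184.

23184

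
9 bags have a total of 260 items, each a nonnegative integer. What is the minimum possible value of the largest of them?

The 9 values sum to 260, so their maximum is at least ⌈260/9⌉ = 29.
Equality holds with 8 values of 29 and 1 value of 28.

29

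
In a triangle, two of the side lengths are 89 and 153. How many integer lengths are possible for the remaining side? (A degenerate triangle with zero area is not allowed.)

177

The triangle inequality gives |89 − 153| < c < 89 + 153, i.e. 64 < c < 242.
So c can be any integer from 65 to 241: 177 values.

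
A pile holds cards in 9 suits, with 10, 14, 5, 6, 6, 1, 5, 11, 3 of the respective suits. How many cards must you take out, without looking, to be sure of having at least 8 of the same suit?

In the worst case you take as many as possible of each suit without reaching 8: 7 + 7 + 5 + 6 + 6 + 1 + 5 + 7 + 3 = 47.
The next one must give 8 of some suit, so 47 + 1 = 48.

48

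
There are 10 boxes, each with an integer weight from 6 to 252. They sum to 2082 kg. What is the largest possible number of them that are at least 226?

9

If k of the values are ≥ 226, the total is ≥ 226k + 6(10 − k).
Setting 226k + 6(10 − k) ≤ 2082 gives 220k ≤ 2022, so k ≤ 9.
k = 9 is achieved by 9 values at 226 and 1 at 6, total 2040; add 42 to one value (staying below 226) to reach 2082.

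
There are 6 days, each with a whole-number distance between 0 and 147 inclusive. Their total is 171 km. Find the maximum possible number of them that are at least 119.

With k values at 119 or above and the rest at least 0, the sum is at least 0 + 119k.
Since the sum is 171, we need 119k ≤ 171, i.e. k ≤ 1.
k = 1 is achieved by 1 value at 119 and 5 at 0, total 119; add 52 to one value (staying below 119) to reach 171.

1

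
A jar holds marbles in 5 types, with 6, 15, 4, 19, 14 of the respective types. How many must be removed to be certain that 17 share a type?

In the worst case you take as many as possible of each type without reaching 17: 6 + 15 + 4 + 16 + 14 = 55.
The next one must give 17 of some type, so 55 + 1 = 56.

56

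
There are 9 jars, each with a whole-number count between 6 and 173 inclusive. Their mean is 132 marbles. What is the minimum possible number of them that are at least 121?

The total is 9 × 132 = 1188.
If only k of them are at least 121, the other 9 − k are at most 120, so the total is at most k·173 + (9 − k)·120.
This must reach 1188, so k·173 + (9 − k)·120 ≥ 1188, giving k ≥ 3.
Exactly 3 works: 3 values at 173 and 6 at 120 total 1239; lower one of the high values by 51 (still ≥ 121) to hit 1188.

3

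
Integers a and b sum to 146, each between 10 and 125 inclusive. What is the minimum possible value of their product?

For a fixed sum, ab is smallest when a and b are as far apart as possible.
The extreme feasible split is a = 21, b = 125, giving ab = 2625.

2625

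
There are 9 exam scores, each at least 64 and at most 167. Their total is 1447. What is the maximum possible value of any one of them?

Maximizing one value means minimizing the remaining 8.
The other 8 contribute at least 8 × 64 = 512, leaving at most 1447 − 512 = 935.
But each score is capped at 167, so the maximum is 167.
Achievable: one at 167 and the other 8 totalling 1280, which fits since 8 × 64 ≤ 1280 ≤ 8 × 167.

167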